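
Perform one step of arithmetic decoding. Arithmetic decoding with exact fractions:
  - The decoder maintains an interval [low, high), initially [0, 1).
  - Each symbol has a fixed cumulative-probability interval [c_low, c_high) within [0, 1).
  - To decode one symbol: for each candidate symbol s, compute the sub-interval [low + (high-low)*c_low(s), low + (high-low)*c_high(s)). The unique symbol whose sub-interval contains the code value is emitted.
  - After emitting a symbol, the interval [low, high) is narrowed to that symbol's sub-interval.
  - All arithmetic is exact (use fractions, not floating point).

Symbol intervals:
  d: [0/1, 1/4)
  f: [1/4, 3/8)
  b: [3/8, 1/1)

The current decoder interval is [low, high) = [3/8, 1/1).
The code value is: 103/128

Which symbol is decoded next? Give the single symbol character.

Interval width = high − low = 1/1 − 3/8 = 5/8
Scaled code = (code − low) / width = (103/128 − 3/8) / 5/8 = 11/16
  d: [0/1, 1/4) 
  f: [1/4, 3/8) 
  b: [3/8, 1/1) ← scaled code falls here ✓

Answer: b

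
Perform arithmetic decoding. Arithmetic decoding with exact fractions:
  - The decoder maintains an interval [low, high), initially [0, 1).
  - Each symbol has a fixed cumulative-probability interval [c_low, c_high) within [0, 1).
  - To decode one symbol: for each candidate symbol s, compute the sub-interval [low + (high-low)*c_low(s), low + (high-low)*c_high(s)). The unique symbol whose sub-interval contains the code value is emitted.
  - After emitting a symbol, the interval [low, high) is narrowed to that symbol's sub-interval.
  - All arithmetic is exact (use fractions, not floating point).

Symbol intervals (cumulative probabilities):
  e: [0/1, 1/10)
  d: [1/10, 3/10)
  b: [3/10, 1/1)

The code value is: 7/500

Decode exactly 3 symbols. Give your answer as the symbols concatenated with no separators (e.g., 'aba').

Step 1: interval [0/1, 1/1), width = 1/1 - 0/1 = 1/1
  'e': [0/1 + 1/1*0/1, 0/1 + 1/1*1/10) = [0/1, 1/10) <- contains code 7/500
  'd': [0/1 + 1/1*1/10, 0/1 + 1/1*3/10) = [1/10, 3/10)
  'b': [0/1 + 1/1*3/10, 0/1 + 1/1*1/1) = [3/10, 1/1)
  emit 'e', narrow to [0/1, 1/10)
Step 2: interval [0/1, 1/10), width = 1/10 - 0/1 = 1/10
  'e': [0/1 + 1/10*0/1, 0/1 + 1/10*1/10) = [0/1, 1/100)
  'd': [0/1 + 1/10*1/10, 0/1 + 1/10*3/10) = [1/100, 3/100) <- contains code 7/500
  'b': [0/1 + 1/10*3/10, 0/1 + 1/10*1/1) = [3/100, 1/10)
  emit 'd', narrow to [1/100, 3/100)
Step 3: interval [1/100, 3/100), width = 3/100 - 1/100 = 1/50
  'e': [1/100 + 1/50*0/1, 1/100 + 1/50*1/10) = [1/100, 3/250)
  'd': [1/100 + 1/50*1/10, 1/100 + 1/50*3/10) = [3/250, 2/125) <- contains code 7/500
  'b': [1/100 + 1/50*3/10, 1/100 + 1/50*1/1) = [2/125, 3/100)
  emit 'd', narrow to [3/250, 2/125)

Answer: edd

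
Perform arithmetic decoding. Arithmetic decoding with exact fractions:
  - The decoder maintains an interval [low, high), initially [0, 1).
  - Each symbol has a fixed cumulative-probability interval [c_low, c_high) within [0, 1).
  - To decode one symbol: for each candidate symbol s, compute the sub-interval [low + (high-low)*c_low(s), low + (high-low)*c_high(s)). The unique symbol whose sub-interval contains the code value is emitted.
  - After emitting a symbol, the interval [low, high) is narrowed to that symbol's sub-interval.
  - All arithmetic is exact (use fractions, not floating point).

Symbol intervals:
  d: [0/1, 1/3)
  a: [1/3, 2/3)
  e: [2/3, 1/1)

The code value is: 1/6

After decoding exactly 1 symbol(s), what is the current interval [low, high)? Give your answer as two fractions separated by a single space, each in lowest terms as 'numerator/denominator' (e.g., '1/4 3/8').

Step 1: interval [0/1, 1/1), width = 1/1 - 0/1 = 1/1
  'd': [0/1 + 1/1*0/1, 0/1 + 1/1*1/3) = [0/1, 1/3) <- contains code 1/6
  'a': [0/1 + 1/1*1/3, 0/1 + 1/1*2/3) = [1/3, 2/3)
  'e': [0/1 + 1/1*2/3, 0/1 + 1/1*1/1) = [2/3, 1/1)
  emit 'd', narrow to [0/1, 1/3)

Answer: 0/1 1/3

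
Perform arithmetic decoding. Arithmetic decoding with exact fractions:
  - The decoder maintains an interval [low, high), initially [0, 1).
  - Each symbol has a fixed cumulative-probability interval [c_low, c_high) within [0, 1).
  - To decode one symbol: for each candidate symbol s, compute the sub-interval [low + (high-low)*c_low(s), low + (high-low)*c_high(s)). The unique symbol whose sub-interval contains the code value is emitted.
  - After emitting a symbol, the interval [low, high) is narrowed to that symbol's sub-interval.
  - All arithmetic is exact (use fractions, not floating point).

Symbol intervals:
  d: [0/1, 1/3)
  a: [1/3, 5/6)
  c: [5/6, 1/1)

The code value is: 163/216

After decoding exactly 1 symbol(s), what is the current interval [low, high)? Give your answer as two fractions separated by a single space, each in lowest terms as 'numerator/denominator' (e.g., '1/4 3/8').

Step 1: interval [0/1, 1/1), width = 1/1 - 0/1 = 1/1
  'd': [0/1 + 1/1*0/1, 0/1 + 1/1*1/3) = [0/1, 1/3)
  'a': [0/1 + 1/1*1/3, 0/1 + 1/1*5/6) = [1/3, 5/6) <- contains code 163/216
  'c': [0/1 + 1/1*5/6, 0/1 + 1/1*1/1) = [5/6, 1/1)
  emit 'a', narrow to [1/3, 5/6)

Answer: 1/3 5/6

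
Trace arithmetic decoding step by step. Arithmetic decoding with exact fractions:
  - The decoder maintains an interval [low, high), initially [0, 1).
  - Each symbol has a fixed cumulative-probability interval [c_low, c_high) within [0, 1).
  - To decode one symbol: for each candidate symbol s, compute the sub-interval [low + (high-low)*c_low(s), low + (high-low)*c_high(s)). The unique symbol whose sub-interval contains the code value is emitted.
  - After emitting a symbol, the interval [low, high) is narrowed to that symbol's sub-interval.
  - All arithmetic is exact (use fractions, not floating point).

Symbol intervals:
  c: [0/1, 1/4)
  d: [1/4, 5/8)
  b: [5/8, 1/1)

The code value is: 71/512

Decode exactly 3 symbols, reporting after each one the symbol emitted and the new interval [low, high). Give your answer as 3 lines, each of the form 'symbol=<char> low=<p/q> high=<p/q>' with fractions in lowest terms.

Answer: symbol=c low=0/1 high=1/4
symbol=d low=1/16 high=5/32
symbol=b low=31/256 high=5/32

Derivation:
Step 1: interval [0/1, 1/1), width = 1/1 - 0/1 = 1/1
  'c': [0/1 + 1/1*0/1, 0/1 + 1/1*1/4) = [0/1, 1/4) <- contains code 71/512
  'd': [0/1 + 1/1*1/4, 0/1 + 1/1*5/8) = [1/4, 5/8)
  'b': [0/1 + 1/1*5/8, 0/1 + 1/1*1/1) = [5/8, 1/1)
  emit 'c', narrow to [0/1, 1/4)
Step 2: interval [0/1, 1/4), width = 1/4 - 0/1 = 1/4
  'c': [0/1 + 1/4*0/1, 0/1 + 1/4*1/4) = [0/1, 1/16)
  'd': [0/1 + 1/4*1/4, 0/1 + 1/4*5/8) = [1/16, 5/32) <- contains code 71/512
  'b': [0/1 + 1/4*5/8, 0/1 + 1/4*1/1) = [5/32, 1/4)
  emit 'd', narrow to [1/16, 5/32)
Step 3: interval [1/16, 5/32), width = 5/32 - 1/16 = 3/32
  'c': [1/16 + 3/32*0/1, 1/16 + 3/32*1/4) = [1/16, 11/128)
  'd': [1/16 + 3/32*1/4, 1/16 + 3/32*5/8) = [11/128, 31/256)
  'b': [1/16 + 3/32*5/8, 1/16 + 3/32*1/1) = [31/256, 5/32) <- contains code 71/512
  emit 'b', narrow to [31/256, 5/32)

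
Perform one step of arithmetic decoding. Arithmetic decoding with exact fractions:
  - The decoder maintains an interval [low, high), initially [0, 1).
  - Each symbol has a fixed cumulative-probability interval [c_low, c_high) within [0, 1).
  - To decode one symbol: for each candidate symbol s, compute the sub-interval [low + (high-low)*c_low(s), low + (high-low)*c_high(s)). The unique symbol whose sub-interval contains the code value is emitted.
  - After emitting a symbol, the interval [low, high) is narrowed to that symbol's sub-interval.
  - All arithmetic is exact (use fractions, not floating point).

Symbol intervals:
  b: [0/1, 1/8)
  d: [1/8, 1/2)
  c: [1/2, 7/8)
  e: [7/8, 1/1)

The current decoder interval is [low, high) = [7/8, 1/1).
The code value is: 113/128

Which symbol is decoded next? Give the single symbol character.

Answer: b

Derivation:
Interval width = high − low = 1/1 − 7/8 = 1/8
Scaled code = (code − low) / width = (113/128 − 7/8) / 1/8 = 1/16
  b: [0/1, 1/8) ← scaled code falls here ✓
  d: [1/8, 1/2) 
  c: [1/2, 7/8) 
  e: [7/8, 1/1) 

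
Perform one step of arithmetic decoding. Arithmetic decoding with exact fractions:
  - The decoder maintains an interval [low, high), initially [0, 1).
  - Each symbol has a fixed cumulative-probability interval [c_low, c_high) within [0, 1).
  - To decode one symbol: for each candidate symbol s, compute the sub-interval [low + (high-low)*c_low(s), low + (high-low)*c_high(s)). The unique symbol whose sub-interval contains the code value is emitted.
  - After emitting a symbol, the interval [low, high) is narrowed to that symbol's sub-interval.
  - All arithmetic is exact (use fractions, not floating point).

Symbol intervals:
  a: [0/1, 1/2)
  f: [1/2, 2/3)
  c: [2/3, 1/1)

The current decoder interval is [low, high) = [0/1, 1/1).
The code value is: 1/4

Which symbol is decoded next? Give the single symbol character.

Answer: a

Derivation:
Interval width = high − low = 1/1 − 0/1 = 1/1
Scaled code = (code − low) / width = (1/4 − 0/1) / 1/1 = 1/4
  a: [0/1, 1/2) ← scaled code falls here ✓
  f: [1/2, 2/3) 
  c: [2/3, 1/1) 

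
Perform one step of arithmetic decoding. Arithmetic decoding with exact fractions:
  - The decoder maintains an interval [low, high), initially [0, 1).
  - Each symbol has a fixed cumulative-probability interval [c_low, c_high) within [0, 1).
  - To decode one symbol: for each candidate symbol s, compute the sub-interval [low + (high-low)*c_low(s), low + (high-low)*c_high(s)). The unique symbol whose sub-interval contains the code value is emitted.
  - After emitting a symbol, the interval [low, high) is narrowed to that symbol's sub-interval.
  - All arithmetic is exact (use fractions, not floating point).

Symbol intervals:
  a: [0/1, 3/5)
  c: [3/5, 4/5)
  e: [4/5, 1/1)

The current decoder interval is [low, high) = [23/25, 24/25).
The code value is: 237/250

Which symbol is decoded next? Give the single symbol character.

Interval width = high − low = 24/25 − 23/25 = 1/25
Scaled code = (code − low) / width = (237/250 − 23/25) / 1/25 = 7/10
  a: [0/1, 3/5) 
  c: [3/5, 4/5) ← scaled code falls here ✓
  e: [4/5, 1/1) 

Answer: c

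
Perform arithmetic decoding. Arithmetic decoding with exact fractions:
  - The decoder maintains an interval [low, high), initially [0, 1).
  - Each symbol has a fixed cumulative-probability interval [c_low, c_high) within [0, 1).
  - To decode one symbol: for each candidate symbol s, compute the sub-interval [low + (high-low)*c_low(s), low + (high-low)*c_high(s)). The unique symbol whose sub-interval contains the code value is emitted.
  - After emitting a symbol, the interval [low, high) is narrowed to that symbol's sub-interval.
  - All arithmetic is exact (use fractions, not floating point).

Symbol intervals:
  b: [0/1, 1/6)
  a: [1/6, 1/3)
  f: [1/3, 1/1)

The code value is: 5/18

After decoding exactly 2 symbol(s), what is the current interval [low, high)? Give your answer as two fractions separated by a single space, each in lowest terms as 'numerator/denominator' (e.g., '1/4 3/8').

Step 1: interval [0/1, 1/1), width = 1/1 - 0/1 = 1/1
  'b': [0/1 + 1/1*0/1, 0/1 + 1/1*1/6) = [0/1, 1/6)
  'a': [0/1 + 1/1*1/6, 0/1 + 1/1*1/3) = [1/6, 1/3) <- contains code 5/18
  'f': [0/1 + 1/1*1/3, 0/1 + 1/1*1/1) = [1/3, 1/1)
  emit 'a', narrow to [1/6, 1/3)
Step 2: interval [1/6, 1/3), width = 1/3 - 1/6 = 1/6
  'b': [1/6 + 1/6*0/1, 1/6 + 1/6*1/6) = [1/6, 7/36)
  'a': [1/6 + 1/6*1/6, 1/6 + 1/6*1/3) = [7/36, 2/9)
  'f': [1/6 + 1/6*1/3, 1/6 + 1/6*1/1) = [2/9, 1/3) <- contains code 5/18
  emit 'f', narrow to [2/9, 1/3)

Answer: 2/9 1/3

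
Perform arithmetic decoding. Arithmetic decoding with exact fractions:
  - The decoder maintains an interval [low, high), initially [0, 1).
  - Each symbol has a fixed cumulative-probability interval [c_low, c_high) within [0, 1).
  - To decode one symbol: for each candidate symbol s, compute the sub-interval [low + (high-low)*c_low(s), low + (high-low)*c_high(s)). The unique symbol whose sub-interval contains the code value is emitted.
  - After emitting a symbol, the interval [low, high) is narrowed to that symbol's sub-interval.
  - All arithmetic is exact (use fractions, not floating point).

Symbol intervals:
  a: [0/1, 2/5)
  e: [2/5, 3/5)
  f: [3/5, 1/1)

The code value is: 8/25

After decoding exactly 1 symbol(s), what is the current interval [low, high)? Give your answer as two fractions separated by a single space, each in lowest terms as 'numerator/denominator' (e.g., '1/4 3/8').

Answer: 0/1 2/5

Derivation:
Step 1: interval [0/1, 1/1), width = 1/1 - 0/1 = 1/1
  'a': [0/1 + 1/1*0/1, 0/1 + 1/1*2/5) = [0/1, 2/5) <- contains code 8/25
  'e': [0/1 + 1/1*2/5, 0/1 + 1/1*3/5) = [2/5, 3/5)
  'f': [0/1 + 1/1*3/5, 0/1 + 1/1*1/1) = [3/5, 1/1)
  emit 'a', narrow to [0/1, 2/5)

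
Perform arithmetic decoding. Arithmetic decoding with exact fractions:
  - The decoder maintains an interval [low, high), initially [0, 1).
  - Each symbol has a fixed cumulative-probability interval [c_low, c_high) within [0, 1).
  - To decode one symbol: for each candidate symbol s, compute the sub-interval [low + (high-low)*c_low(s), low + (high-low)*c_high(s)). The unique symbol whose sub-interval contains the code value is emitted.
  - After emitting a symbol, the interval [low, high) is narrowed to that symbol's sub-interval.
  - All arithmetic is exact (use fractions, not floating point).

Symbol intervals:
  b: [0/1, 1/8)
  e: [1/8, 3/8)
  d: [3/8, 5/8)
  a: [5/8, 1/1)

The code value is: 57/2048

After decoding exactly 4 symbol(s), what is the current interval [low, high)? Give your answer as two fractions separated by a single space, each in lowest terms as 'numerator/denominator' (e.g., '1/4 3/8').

Step 1: interval [0/1, 1/1), width = 1/1 - 0/1 = 1/1
  'b': [0/1 + 1/1*0/1, 0/1 + 1/1*1/8) = [0/1, 1/8) <- contains code 57/2048
  'e': [0/1 + 1/1*1/8, 0/1 + 1/1*3/8) = [1/8, 3/8)
  'd': [0/1 + 1/1*3/8, 0/1 + 1/1*5/8) = [3/8, 5/8)
  'a': [0/1 + 1/1*5/8, 0/1 + 1/1*1/1) = [5/8, 1/1)
  emit 'b', narrow to [0/1, 1/8)
Step 2: interval [0/1, 1/8), width = 1/8 - 0/1 = 1/8
  'b': [0/1 + 1/8*0/1, 0/1 + 1/8*1/8) = [0/1, 1/64)
  'e': [0/1 + 1/8*1/8, 0/1 + 1/8*3/8) = [1/64, 3/64) <- contains code 57/2048
  'd': [0/1 + 1/8*3/8, 0/1 + 1/8*5/8) = [3/64, 5/64)
  'a': [0/1 + 1/8*5/8, 0/1 + 1/8*1/1) = [5/64, 1/8)
  emit 'e', narrow to [1/64, 3/64)
Step 3: interval [1/64, 3/64), width = 3/64 - 1/64 = 1/32
  'b': [1/64 + 1/32*0/1, 1/64 + 1/32*1/8) = [1/64, 5/256)
  'e': [1/64 + 1/32*1/8, 1/64 + 1/32*3/8) = [5/256, 7/256)
  'd': [1/64 + 1/32*3/8, 1/64 + 1/32*5/8) = [7/256, 9/256) <- contains code 57/2048
  'a': [1/64 + 1/32*5/8, 1/64 + 1/32*1/1) = [9/256, 3/64)
  emit 'd', narrow to [7/256, 9/256)
Step 4: interval [7/256, 9/256), width = 9/256 - 7/256 = 1/128
  'b': [7/256 + 1/128*0/1, 7/256 + 1/128*1/8) = [7/256, 29/1024) <- contains code 57/2048
  'e': [7/256 + 1/128*1/8, 7/256 + 1/128*3/8) = [29/1024, 31/1024)
  'd': [7/256 + 1/128*3/8, 7/256 + 1/128*5/8) = [31/1024, 33/1024)
  'a': [7/256 + 1/128*5/8, 7/256 + 1/128*1/1) = [33/1024, 9/256)
  emit 'b', narrow to [7/256, 29/1024)

Answer: 7/256 29/1024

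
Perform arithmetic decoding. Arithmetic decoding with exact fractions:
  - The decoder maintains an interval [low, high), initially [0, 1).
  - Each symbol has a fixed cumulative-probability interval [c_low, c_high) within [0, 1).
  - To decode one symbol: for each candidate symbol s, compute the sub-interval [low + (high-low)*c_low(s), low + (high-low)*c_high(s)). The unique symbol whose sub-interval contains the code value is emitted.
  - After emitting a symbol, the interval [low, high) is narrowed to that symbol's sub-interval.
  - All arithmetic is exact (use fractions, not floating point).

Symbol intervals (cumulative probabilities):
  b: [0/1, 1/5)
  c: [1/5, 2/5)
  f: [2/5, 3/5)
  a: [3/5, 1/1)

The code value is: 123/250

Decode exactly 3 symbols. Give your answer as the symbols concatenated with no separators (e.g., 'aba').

Answer: ffc

Derivation:
Step 1: interval [0/1, 1/1), width = 1/1 - 0/1 = 1/1
  'b': [0/1 + 1/1*0/1, 0/1 + 1/1*1/5) = [0/1, 1/5)
  'c': [0/1 + 1/1*1/5, 0/1 + 1/1*2/5) = [1/5, 2/5)
  'f': [0/1 + 1/1*2/5, 0/1 + 1/1*3/5) = [2/5, 3/5) <- contains code 123/250
  'a': [0/1 + 1/1*3/5, 0/1 + 1/1*1/1) = [3/5, 1/1)
  emit 'f', narrow to [2/5, 3/5)
Step 2: interval [2/5, 3/5), width = 3/5 - 2/5 = 1/5
  'b': [2/5 + 1/5*0/1, 2/5 + 1/5*1/5) = [2/5, 11/25)
  'c': [2/5 + 1/5*1/5, 2/5 + 1/5*2/5) = [11/25, 12/25)
  'f': [2/5 + 1/5*2/5, 2/5 + 1/5*3/5) = [12/25, 13/25) <- contains code 123/250
  'a': [2/5 + 1/5*3/5, 2/5 + 1/5*1/1) = [13/25, 3/5)
  emit 'f', narrow to [12/25, 13/25)
Step 3: interval [12/25, 13/25), width = 13/25 - 12/25 = 1/25
  'b': [12/25 + 1/25*0/1, 12/25 + 1/25*1/5) = [12/25, 61/125)
  'c': [12/25 + 1/25*1/5, 12/25 + 1/25*2/5) = [61/125, 62/125) <- contains code 123/250
  'f': [12/25 + 1/25*2/5, 12/25 + 1/25*3/5) = [62/125, 63/125)
  'a': [12/25 + 1/25*3/5, 12/25 + 1/25*1/1) = [63/125, 13/25)
  emit 'c', narrow to [61/125, 62/125)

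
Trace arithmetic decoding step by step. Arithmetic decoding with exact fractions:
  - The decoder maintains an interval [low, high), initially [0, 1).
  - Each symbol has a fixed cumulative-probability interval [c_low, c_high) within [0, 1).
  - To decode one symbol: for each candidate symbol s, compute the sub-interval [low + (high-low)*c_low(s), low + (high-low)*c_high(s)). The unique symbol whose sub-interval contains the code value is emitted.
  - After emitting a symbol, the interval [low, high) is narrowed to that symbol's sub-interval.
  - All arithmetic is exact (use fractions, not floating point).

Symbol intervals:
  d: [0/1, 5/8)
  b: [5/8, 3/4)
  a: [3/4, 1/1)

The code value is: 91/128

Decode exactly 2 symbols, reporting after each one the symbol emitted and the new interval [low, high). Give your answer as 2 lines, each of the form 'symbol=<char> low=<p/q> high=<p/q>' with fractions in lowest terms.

Answer: symbol=b low=5/8 high=3/4
symbol=b low=45/64 high=23/32

Derivation:
Step 1: interval [0/1, 1/1), width = 1/1 - 0/1 = 1/1
  'd': [0/1 + 1/1*0/1, 0/1 + 1/1*5/8) = [0/1, 5/8)
  'b': [0/1 + 1/1*5/8, 0/1 + 1/1*3/4) = [5/8, 3/4) <- contains code 91/128
  'a': [0/1 + 1/1*3/4, 0/1 + 1/1*1/1) = [3/4, 1/1)
  emit 'b', narrow to [5/8, 3/4)
Step 2: interval [5/8, 3/4), width = 3/4 - 5/8 = 1/8
  'd': [5/8 + 1/8*0/1, 5/8 + 1/8*5/8) = [5/8, 45/64)
  'b': [5/8 + 1/8*5/8, 5/8 + 1/8*3/4) = [45/64, 23/32) <- contains code 91/128
  'a': [5/8 + 1/8*3/4, 5/8 + 1/8*1/1) = [23/32, 3/4)
  emit 'b', narrow to [45/64, 23/32)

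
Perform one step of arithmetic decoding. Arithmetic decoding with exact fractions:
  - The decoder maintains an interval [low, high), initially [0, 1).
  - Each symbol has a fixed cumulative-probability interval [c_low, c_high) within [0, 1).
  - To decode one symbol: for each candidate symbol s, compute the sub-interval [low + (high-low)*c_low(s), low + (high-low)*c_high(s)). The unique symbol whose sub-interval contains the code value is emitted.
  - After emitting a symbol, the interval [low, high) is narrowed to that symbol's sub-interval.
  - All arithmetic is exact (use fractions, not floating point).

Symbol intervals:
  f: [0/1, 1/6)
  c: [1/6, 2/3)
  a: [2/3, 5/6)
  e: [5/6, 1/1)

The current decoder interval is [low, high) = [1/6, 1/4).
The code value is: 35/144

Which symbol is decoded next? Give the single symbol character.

Interval width = high − low = 1/4 − 1/6 = 1/12
Scaled code = (code − low) / width = (35/144 − 1/6) / 1/12 = 11/12
  f: [0/1, 1/6) 
  c: [1/6, 2/3) 
  a: [2/3, 5/6) 
  e: [5/6, 1/1) ← scaled code falls here ✓

Answer: e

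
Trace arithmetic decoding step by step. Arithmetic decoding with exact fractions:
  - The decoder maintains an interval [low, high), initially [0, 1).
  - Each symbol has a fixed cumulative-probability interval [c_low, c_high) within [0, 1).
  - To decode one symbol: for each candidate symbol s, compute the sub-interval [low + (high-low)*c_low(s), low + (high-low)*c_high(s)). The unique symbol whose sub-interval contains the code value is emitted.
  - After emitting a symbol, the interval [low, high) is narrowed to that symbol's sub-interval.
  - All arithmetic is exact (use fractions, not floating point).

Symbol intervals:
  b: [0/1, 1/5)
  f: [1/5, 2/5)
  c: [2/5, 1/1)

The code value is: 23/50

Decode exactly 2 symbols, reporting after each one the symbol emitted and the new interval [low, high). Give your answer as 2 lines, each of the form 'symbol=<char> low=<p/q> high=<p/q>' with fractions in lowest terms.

Answer: symbol=c low=2/5 high=1/1
symbol=b low=2/5 high=13/25

Derivation:
Step 1: interval [0/1, 1/1), width = 1/1 - 0/1 = 1/1
  'b': [0/1 + 1/1*0/1, 0/1 + 1/1*1/5) = [0/1, 1/5)
  'f': [0/1 + 1/1*1/5, 0/1 + 1/1*2/5) = [1/5, 2/5)
  'c': [0/1 + 1/1*2/5, 0/1 + 1/1*1/1) = [2/5, 1/1) <- contains code 23/50
  emit 'c', narrow to [2/5, 1/1)
Step 2: interval [2/5, 1/1), width = 1/1 - 2/5 = 3/5
  'b': [2/5 + 3/5*0/1, 2/5 + 3/5*1/5) = [2/5, 13/25) <- contains code 23/50
  'f': [2/5 + 3/5*1/5, 2/5 + 3/5*2/5) = [13/25, 16/25)
  'c': [2/5 + 3/5*2/5, 2/5 + 3/5*1/1) = [16/25, 1/1)
  emit 'b', narrow to [2/5, 13/25)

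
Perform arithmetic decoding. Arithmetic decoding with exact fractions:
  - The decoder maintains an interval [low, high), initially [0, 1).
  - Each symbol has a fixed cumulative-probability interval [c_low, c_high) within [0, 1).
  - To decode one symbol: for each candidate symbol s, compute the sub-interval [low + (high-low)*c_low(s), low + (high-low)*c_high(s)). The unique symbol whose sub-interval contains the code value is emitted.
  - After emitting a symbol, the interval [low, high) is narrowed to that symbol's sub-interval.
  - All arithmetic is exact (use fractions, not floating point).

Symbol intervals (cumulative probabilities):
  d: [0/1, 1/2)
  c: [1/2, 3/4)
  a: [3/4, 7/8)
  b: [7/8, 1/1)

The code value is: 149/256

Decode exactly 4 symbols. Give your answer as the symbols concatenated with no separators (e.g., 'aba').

Step 1: interval [0/1, 1/1), width = 1/1 - 0/1 = 1/1
  'd': [0/1 + 1/1*0/1, 0/1 + 1/1*1/2) = [0/1, 1/2)
  'c': [0/1 + 1/1*1/2, 0/1 + 1/1*3/4) = [1/2, 3/4) <- contains code 149/256
  'a': [0/1 + 1/1*3/4, 0/1 + 1/1*7/8) = [3/4, 7/8)
  'b': [0/1 + 1/1*7/8, 0/1 + 1/1*1/1) = [7/8, 1/1)
  emit 'c', narrow to [1/2, 3/4)
Step 2: interval [1/2, 3/4), width = 3/4 - 1/2 = 1/4
  'd': [1/2 + 1/4*0/1, 1/2 + 1/4*1/2) = [1/2, 5/8) <- contains code 149/256
  'c': [1/2 + 1/4*1/2, 1/2 + 1/4*3/4) = [5/8, 11/16)
  'a': [1/2 + 1/4*3/4, 1/2 + 1/4*7/8) = [11/16, 23/32)
  'b': [1/2 + 1/4*7/8, 1/2 + 1/4*1/1) = [23/32, 3/4)
  emit 'd', narrow to [1/2, 5/8)
Step 3: interval [1/2, 5/8), width = 5/8 - 1/2 = 1/8
  'd': [1/2 + 1/8*0/1, 1/2 + 1/8*1/2) = [1/2, 9/16)
  'c': [1/2 + 1/8*1/2, 1/2 + 1/8*3/4) = [9/16, 19/32) <- contains code 149/256
  'a': [1/2 + 1/8*3/4, 1/2 + 1/8*7/8) = [19/32, 39/64)
  'b': [1/2 + 1/8*7/8, 1/2 + 1/8*1/1) = [39/64, 5/8)
  emit 'c', narrow to [9/16, 19/32)
Step 4: interval [9/16, 19/32), width = 19/32 - 9/16 = 1/32
  'd': [9/16 + 1/32*0/1, 9/16 + 1/32*1/2) = [9/16, 37/64)
  'c': [9/16 + 1/32*1/2, 9/16 + 1/32*3/4) = [37/64, 75/128) <- contains code 149/256
  'a': [9/16 + 1/32*3/4, 9/16 + 1/32*7/8) = [75/128, 151/256)
  'b': [9/16 + 1/32*7/8, 9/16 + 1/32*1/1) = [151/256, 19/32)
  emit 'c', narrow to [37/64, 75/128)

Answer: cdcc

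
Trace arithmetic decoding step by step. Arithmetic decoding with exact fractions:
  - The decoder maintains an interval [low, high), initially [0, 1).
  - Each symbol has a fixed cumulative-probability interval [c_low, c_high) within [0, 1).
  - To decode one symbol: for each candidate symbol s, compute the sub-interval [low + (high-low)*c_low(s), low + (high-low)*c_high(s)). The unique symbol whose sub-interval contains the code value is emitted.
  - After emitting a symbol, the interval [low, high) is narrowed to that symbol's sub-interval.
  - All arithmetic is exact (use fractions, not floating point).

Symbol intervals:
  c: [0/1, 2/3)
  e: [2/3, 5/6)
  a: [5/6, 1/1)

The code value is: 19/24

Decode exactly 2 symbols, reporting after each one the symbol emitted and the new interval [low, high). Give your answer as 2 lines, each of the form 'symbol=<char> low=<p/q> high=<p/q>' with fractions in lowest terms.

Answer: symbol=e low=2/3 high=5/6
symbol=e low=7/9 high=29/36

Derivation:
Step 1: interval [0/1, 1/1), width = 1/1 - 0/1 = 1/1
  'c': [0/1 + 1/1*0/1, 0/1 + 1/1*2/3) = [0/1, 2/3)
  'e': [0/1 + 1/1*2/3, 0/1 + 1/1*5/6) = [2/3, 5/6) <- contains code 19/24
  'a': [0/1 + 1/1*5/6, 0/1 + 1/1*1/1) = [5/6, 1/1)
  emit 'e', narrow to [2/3, 5/6)
Step 2: interval [2/3, 5/6), width = 5/6 - 2/3 = 1/6
  'c': [2/3 + 1/6*0/1, 2/3 + 1/6*2/3) = [2/3, 7/9)
  'e': [2/3 + 1/6*2/3, 2/3 + 1/6*5/6) = [7/9, 29/36) <- contains code 19/24
  'a': [2/3 + 1/6*5/6, 2/3 + 1/6*1/1) = [29/36, 5/6)
  emit 'e', narrow to [7/9, 29/36)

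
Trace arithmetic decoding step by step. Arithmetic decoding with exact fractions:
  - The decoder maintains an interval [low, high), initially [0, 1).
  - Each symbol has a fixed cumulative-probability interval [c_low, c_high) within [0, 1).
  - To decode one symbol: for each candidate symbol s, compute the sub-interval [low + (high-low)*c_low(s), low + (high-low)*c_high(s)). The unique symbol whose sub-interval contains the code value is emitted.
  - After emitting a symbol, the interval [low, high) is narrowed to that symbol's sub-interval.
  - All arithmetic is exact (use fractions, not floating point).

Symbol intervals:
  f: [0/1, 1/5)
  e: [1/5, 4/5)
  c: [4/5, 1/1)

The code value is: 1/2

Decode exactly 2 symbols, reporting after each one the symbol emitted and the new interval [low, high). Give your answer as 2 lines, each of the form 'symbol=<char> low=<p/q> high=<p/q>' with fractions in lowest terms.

Step 1: interval [0/1, 1/1), width = 1/1 - 0/1 = 1/1
  'f': [0/1 + 1/1*0/1, 0/1 + 1/1*1/5) = [0/1, 1/5)
  'e': [0/1 + 1/1*1/5, 0/1 + 1/1*4/5) = [1/5, 4/5) <- contains code 1/2
  'c': [0/1 + 1/1*4/5, 0/1 + 1/1*1/1) = [4/5, 1/1)
  emit 'e', narrow to [1/5, 4/5)
Step 2: interval [1/5, 4/5), width = 4/5 - 1/5 = 3/5
  'f': [1/5 + 3/5*0/1, 1/5 + 3/5*1/5) = [1/5, 8/25)
  'e': [1/5 + 3/5*1/5, 1/5 + 3/5*4/5) = [8/25, 17/25) <- contains code 1/2
  'c': [1/5 + 3/5*4/5, 1/5 + 3/5*1/1) = [17/25, 4/5)
  emit 'e', narrow to [8/25, 17/25)

Answer: symbol=e low=1/5 high=4/5
symbol=e low=8/25 high=17/25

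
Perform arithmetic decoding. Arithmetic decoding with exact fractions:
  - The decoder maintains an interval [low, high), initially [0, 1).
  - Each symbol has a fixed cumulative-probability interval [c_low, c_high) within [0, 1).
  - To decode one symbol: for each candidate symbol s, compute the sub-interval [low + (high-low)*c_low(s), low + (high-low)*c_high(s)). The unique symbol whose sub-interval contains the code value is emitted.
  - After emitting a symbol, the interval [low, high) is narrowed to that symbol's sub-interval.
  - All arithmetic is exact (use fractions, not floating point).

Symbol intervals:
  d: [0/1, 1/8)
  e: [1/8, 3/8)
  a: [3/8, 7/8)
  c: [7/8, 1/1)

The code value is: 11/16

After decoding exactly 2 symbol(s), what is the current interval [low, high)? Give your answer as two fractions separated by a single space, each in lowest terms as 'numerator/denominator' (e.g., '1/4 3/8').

Answer: 9/16 13/16

Derivation:
Step 1: interval [0/1, 1/1), width = 1/1 - 0/1 = 1/1
  'd': [0/1 + 1/1*0/1, 0/1 + 1/1*1/8) = [0/1, 1/8)
  'e': [0/1 + 1/1*1/8, 0/1 + 1/1*3/8) = [1/8, 3/8)
  'a': [0/1 + 1/1*3/8, 0/1 + 1/1*7/8) = [3/8, 7/8) <- contains code 11/16
  'c': [0/1 + 1/1*7/8, 0/1 + 1/1*1/1) = [7/8, 1/1)
  emit 'a', narrow to [3/8, 7/8)
Step 2: interval [3/8, 7/8), width = 7/8 - 3/8 = 1/2
  'd': [3/8 + 1/2*0/1, 3/8 + 1/2*1/8) = [3/8, 7/16)
  'e': [3/8 + 1/2*1/8, 3/8 + 1/2*3/8) = [7/16, 9/16)
  'a': [3/8 + 1/2*3/8, 3/8 + 1/2*7/8) = [9/16, 13/16) <- contains code 11/16
  'c': [3/8 + 1/2*7/8, 3/8 + 1/2*1/1) = [13/16, 7/8)
  emit 'a', narrow to [9/16, 13/16)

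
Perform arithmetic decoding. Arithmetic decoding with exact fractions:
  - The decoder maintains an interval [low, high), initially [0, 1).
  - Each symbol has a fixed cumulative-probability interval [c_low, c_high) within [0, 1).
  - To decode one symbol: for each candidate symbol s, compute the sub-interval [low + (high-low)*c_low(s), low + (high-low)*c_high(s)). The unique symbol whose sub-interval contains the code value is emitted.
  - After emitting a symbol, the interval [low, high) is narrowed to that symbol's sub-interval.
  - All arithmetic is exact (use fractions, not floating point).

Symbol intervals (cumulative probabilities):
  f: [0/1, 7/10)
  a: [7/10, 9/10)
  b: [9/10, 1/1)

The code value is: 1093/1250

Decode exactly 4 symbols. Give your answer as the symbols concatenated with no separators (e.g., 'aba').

Step 1: interval [0/1, 1/1), width = 1/1 - 0/1 = 1/1
  'f': [0/1 + 1/1*0/1, 0/1 + 1/1*7/10) = [0/1, 7/10)
  'a': [0/1 + 1/1*7/10, 0/1 + 1/1*9/10) = [7/10, 9/10) <- contains code 1093/1250
  'b': [0/1 + 1/1*9/10, 0/1 + 1/1*1/1) = [9/10, 1/1)
  emit 'a', narrow to [7/10, 9/10)
Step 2: interval [7/10, 9/10), width = 9/10 - 7/10 = 1/5
  'f': [7/10 + 1/5*0/1, 7/10 + 1/5*7/10) = [7/10, 21/25)
  'a': [7/10 + 1/5*7/10, 7/10 + 1/5*9/10) = [21/25, 22/25) <- contains code 1093/1250
  'b': [7/10 + 1/5*9/10, 7/10 + 1/5*1/1) = [22/25, 9/10)
  emit 'a', narrow to [21/25, 22/25)
Step 3: interval [21/25, 22/25), width = 22/25 - 21/25 = 1/25
  'f': [21/25 + 1/25*0/1, 21/25 + 1/25*7/10) = [21/25, 217/250)
  'a': [21/25 + 1/25*7/10, 21/25 + 1/25*9/10) = [217/250, 219/250) <- contains code 1093/1250
  'b': [21/25 + 1/25*9/10, 21/25 + 1/25*1/1) = [219/250, 22/25)
  emit 'a', narrow to [217/250, 219/250)
Step 4: interval [217/250, 219/250), width = 219/250 - 217/250 = 1/125
  'f': [217/250 + 1/125*0/1, 217/250 + 1/125*7/10) = [217/250, 546/625)
  'a': [217/250 + 1/125*7/10, 217/250 + 1/125*9/10) = [546/625, 547/625) <- contains code 1093/1250
  'b': [217/250 + 1/125*9/10, 217/250 + 1/125*1/1) = [547/625, 219/250)
  emit 'a', narrow to [546/625, 547/625)

Answer: aaaa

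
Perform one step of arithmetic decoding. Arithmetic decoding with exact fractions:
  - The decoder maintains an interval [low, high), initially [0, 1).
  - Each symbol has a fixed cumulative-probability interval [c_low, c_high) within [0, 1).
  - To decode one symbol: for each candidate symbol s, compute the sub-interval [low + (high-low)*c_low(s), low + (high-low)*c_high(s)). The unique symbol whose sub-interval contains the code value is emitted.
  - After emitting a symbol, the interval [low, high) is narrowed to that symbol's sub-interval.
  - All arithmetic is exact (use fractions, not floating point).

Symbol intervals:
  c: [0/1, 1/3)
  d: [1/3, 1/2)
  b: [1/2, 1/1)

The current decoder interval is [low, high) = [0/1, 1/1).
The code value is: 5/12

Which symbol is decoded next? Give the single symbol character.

Interval width = high − low = 1/1 − 0/1 = 1/1
Scaled code = (code − low) / width = (5/12 − 0/1) / 1/1 = 5/12
  c: [0/1, 1/3) 
  d: [1/3, 1/2) ← scaled code falls here ✓
  b: [1/2, 1/1) 

Answer: d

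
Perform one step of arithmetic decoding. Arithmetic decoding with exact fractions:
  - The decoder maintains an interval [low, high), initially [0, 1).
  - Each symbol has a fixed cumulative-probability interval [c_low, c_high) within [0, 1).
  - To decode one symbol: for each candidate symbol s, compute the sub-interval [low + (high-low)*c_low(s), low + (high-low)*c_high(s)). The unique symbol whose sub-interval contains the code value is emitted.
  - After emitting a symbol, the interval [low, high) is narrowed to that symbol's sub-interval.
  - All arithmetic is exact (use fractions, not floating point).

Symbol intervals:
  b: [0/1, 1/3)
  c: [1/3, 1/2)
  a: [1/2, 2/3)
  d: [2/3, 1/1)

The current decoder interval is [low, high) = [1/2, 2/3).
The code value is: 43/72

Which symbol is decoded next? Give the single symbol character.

Interval width = high − low = 2/3 − 1/2 = 1/6
Scaled code = (code − low) / width = (43/72 − 1/2) / 1/6 = 7/12
  b: [0/1, 1/3) 
  c: [1/3, 1/2) 
  a: [1/2, 2/3) ← scaled code falls here ✓
  d: [2/3, 1/1) 

Answer: a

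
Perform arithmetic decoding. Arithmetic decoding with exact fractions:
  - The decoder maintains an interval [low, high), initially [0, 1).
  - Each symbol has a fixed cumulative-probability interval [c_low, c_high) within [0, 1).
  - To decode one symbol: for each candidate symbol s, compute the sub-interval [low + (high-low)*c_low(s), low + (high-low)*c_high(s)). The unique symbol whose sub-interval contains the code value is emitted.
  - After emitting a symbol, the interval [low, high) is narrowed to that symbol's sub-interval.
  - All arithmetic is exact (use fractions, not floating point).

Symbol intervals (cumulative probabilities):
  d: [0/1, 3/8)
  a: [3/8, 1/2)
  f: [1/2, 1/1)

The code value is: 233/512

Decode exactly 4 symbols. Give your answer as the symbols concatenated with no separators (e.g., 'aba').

Step 1: interval [0/1, 1/1), width = 1/1 - 0/1 = 1/1
  'd': [0/1 + 1/1*0/1, 0/1 + 1/1*3/8) = [0/1, 3/8)
  'a': [0/1 + 1/1*3/8, 0/1 + 1/1*1/2) = [3/8, 1/2) <- contains code 233/512
  'f': [0/1 + 1/1*1/2, 0/1 + 1/1*1/1) = [1/2, 1/1)
  emit 'a', narrow to [3/8, 1/2)
Step 2: interval [3/8, 1/2), width = 1/2 - 3/8 = 1/8
  'd': [3/8 + 1/8*0/1, 3/8 + 1/8*3/8) = [3/8, 27/64)
  'a': [3/8 + 1/8*3/8, 3/8 + 1/8*1/2) = [27/64, 7/16)
  'f': [3/8 + 1/8*1/2, 3/8 + 1/8*1/1) = [7/16, 1/2) <- contains code 233/512
  emit 'f', narrow to [7/16, 1/2)
Step 3: interval [7/16, 1/2), width = 1/2 - 7/16 = 1/16
  'd': [7/16 + 1/16*0/1, 7/16 + 1/16*3/8) = [7/16, 59/128) <- contains code 233/512
  'a': [7/16 + 1/16*3/8, 7/16 + 1/16*1/2) = [59/128, 15/32)
  'f': [7/16 + 1/16*1/2, 7/16 + 1/16*1/1) = [15/32, 1/2)
  emit 'd', narrow to [7/16, 59/128)
Step 4: interval [7/16, 59/128), width = 59/128 - 7/16 = 3/128
  'd': [7/16 + 3/128*0/1, 7/16 + 3/128*3/8) = [7/16, 457/1024)
  'a': [7/16 + 3/128*3/8, 7/16 + 3/128*1/2) = [457/1024, 115/256)
  'f': [7/16 + 3/128*1/2, 7/16 + 3/128*1/1) = [115/256, 59/128) <- contains code 233/512
  emit 'f', narrow to [115/256, 59/128)

Answer: afdf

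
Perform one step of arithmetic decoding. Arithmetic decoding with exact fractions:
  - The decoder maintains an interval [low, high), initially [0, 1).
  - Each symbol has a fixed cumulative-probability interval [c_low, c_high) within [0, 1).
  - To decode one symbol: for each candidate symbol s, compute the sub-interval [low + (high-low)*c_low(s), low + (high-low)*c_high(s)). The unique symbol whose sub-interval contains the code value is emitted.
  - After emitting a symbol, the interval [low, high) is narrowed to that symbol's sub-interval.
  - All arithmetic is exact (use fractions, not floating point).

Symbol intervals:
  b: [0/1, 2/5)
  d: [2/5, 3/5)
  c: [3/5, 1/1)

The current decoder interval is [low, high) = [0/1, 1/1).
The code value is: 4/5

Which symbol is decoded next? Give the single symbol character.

Answer: c

Derivation:
Interval width = high − low = 1/1 − 0/1 = 1/1
Scaled code = (code − low) / width = (4/5 − 0/1) / 1/1 = 4/5
  b: [0/1, 2/5) 
  d: [2/5, 3/5) 
  c: [3/5, 1/1) ← scaled code falls here ✓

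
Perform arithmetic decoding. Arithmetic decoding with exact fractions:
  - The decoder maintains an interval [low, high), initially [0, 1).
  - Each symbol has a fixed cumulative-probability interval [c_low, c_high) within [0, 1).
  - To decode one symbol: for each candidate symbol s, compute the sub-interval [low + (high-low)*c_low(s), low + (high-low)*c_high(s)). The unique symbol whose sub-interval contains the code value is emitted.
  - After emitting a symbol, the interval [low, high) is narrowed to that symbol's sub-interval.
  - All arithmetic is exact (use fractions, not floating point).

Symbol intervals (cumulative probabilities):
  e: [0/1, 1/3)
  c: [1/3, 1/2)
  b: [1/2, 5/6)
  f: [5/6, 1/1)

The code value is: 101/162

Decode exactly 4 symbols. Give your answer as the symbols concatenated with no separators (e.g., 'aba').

Answer: bceb

Derivation:
Step 1: interval [0/1, 1/1), width = 1/1 - 0/1 = 1/1
  'e': [0/1 + 1/1*0/1, 0/1 + 1/1*1/3) = [0/1, 1/3)
  'c': [0/1 + 1/1*1/3, 0/1 + 1/1*1/2) = [1/3, 1/2)
  'b': [0/1 + 1/1*1/2, 0/1 + 1/1*5/6) = [1/2, 5/6) <- contains code 101/162
  'f': [0/1 + 1/1*5/6, 0/1 + 1/1*1/1) = [5/6, 1/1)
  emit 'b', narrow to [1/2, 5/6)
Step 2: interval [1/2, 5/6), width = 5/6 - 1/2 = 1/3
  'e': [1/2 + 1/3*0/1, 1/2 + 1/3*1/3) = [1/2, 11/18)
  'c': [1/2 + 1/3*1/3, 1/2 + 1/3*1/2) = [11/18, 2/3) <- contains code 101/162
  'b': [1/2 + 1/3*1/2, 1/2 + 1/3*5/6) = [2/3, 7/9)
  'f': [1/2 + 1/3*5/6, 1/2 + 1/3*1/1) = [7/9, 5/6)
  emit 'c', narrow to [11/18, 2/3)
Step 3: interval [11/18, 2/3), width = 2/3 - 11/18 = 1/18
  'e': [11/18 + 1/18*0/1, 11/18 + 1/18*1/3) = [11/18, 17/27) <- contains code 101/162
  'c': [11/18 + 1/18*1/3, 11/18 + 1/18*1/2) = [17/27, 23/36)
  'b': [11/18 + 1/18*1/2, 11/18 + 1/18*5/6) = [23/36, 71/108)
  'f': [11/18 + 1/18*5/6, 11/18 + 1/18*1/1) = [71/108, 2/3)
  emit 'e', narrow to [11/18, 17/27)
Step 4: interval [11/18, 17/27), width = 17/27 - 11/18 = 1/54
  'e': [11/18 + 1/54*0/1, 11/18 + 1/54*1/3) = [11/18, 50/81)
  'c': [11/18 + 1/54*1/3, 11/18 + 1/54*1/2) = [50/81, 67/108)
  'b': [11/18 + 1/54*1/2, 11/18 + 1/54*5/6) = [67/108, 203/324) <- contains code 101/162
  'f': [11/18 + 1/54*5/6, 11/18 + 1/54*1/1) = [203/324, 17/27)
  emit 'b', narrow to [67/108, 203/324)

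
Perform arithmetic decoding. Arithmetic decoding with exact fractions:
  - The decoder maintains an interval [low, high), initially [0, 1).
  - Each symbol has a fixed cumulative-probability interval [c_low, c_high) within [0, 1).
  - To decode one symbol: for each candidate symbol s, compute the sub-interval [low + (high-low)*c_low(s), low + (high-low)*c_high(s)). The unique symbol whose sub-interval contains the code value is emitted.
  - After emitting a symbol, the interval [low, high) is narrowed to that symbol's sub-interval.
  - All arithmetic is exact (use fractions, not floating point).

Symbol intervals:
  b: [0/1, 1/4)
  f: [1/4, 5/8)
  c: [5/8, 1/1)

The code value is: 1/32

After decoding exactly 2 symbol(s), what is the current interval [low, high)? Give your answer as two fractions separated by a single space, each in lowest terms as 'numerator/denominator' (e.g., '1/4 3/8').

Answer: 0/1 1/16

Derivation:
Step 1: interval [0/1, 1/1), width = 1/1 - 0/1 = 1/1
  'b': [0/1 + 1/1*0/1, 0/1 + 1/1*1/4) = [0/1, 1/4) <- contains code 1/32
  'f': [0/1 + 1/1*1/4, 0/1 + 1/1*5/8) = [1/4, 5/8)
  'c': [0/1 + 1/1*5/8, 0/1 + 1/1*1/1) = [5/8, 1/1)
  emit 'b', narrow to [0/1, 1/4)
Step 2: interval [0/1, 1/4), width = 1/4 - 0/1 = 1/4
  'b': [0/1 + 1/4*0/1, 0/1 + 1/4*1/4) = [0/1, 1/16) <- contains code 1/32
  'f': [0/1 + 1/4*1/4, 0/1 + 1/4*5/8) = [1/16, 5/32)
  'c': [0/1 + 1/4*5/8, 0/1 + 1/4*1/1) = [5/32, 1/4)
  emit 'b', narrow to [0/1, 1/16)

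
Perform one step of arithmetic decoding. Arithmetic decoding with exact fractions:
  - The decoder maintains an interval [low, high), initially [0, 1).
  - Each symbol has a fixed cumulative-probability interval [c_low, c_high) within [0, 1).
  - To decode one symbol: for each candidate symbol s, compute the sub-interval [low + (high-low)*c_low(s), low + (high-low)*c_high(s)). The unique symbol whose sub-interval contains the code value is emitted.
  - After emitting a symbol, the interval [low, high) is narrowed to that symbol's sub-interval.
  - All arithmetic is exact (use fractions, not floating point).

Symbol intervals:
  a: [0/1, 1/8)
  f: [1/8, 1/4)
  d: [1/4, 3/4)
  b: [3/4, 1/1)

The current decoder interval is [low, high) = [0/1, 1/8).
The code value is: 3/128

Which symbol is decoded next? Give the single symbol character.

Answer: f

Derivation:
Interval width = high − low = 1/8 − 0/1 = 1/8
Scaled code = (code − low) / width = (3/128 − 0/1) / 1/8 = 3/16
  a: [0/1, 1/8) 
  f: [1/8, 1/4) ← scaled code falls here ✓
  d: [1/4, 3/4) 
  b: [3/4, 1/1) 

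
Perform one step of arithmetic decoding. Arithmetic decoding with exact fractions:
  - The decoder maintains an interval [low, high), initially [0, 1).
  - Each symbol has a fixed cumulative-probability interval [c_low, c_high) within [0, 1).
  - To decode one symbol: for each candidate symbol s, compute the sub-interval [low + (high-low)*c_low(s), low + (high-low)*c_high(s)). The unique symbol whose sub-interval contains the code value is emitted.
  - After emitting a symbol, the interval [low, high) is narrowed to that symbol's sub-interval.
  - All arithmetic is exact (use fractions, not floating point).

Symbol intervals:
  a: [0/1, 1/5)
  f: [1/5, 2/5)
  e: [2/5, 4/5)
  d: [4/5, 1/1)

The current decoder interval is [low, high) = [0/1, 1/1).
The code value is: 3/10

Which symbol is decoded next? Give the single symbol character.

Interval width = high − low = 1/1 − 0/1 = 1/1
Scaled code = (code − low) / width = (3/10 − 0/1) / 1/1 = 3/10
  a: [0/1, 1/5) 
  f: [1/5, 2/5) ← scaled code falls here ✓
  e: [2/5, 4/5) 
  d: [4/5, 1/1) 

Answer: f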